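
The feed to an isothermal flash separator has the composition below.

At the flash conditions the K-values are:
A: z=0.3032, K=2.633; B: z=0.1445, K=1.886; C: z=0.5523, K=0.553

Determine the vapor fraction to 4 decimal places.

ψ = 0.5920

Let ψ = V/F and solve Σ zᵢ(Kᵢ−1)/(1+ψ(Kᵢ−1)) = 0.
Feasibility: ΣzᵢKᵢ = 1.3763, Σzᵢ/Kᵢ = 1.1905 — both > 1, two phases present.
Newton–Raphson from ψ = 0.5:
  ψ = 0.5000: g = 0.04336, g' = -0.4825 → ψ = 0.5899
  ψ = 0.5899: g = 0.00100, g' = -0.4622 → ψ = 0.5920
Converged at ψ = 0.5920.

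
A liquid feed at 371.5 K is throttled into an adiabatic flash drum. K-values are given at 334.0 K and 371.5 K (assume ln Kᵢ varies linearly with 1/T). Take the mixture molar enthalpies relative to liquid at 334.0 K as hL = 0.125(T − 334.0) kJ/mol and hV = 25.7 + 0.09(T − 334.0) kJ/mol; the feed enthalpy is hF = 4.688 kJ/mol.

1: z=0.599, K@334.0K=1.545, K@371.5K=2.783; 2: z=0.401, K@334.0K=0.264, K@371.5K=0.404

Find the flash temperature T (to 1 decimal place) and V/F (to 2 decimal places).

T = 336.5 K, V/F = 0.17

Adiabatic flash: solve Rachford–Rice at each trial T, then check hF = ψ·hV(T) + (1−ψ)·hL(T).
  T = 334.0 K: K = (1.545, 0.264), RR gives ψ = 0.078, H_out = 2.007 kJ/mol
  T = 371.5 K: K = (2.783, 0.404), RR gives ψ = 0.780, H_out = 23.713 kJ/mol
  T = 352.8 K: K = (2.108, 0.330), RR gives ψ = 0.533, H_out = 15.691 kJ/mol
  T = 343.4 K: K = (1.812, 0.296), RR gives ψ = 0.358, H_out = 10.247 kJ/mol
  T = 338.7 K: K = (1.675, 0.280), RR gives ψ = 0.238, H_out = 6.663 kJ/mol
  T = 336.4 K: K = (1.611, 0.272), RR gives ψ = 0.166, H_out = 4.556 kJ/mol
Linear interpolation between T = 336.4 (H_out = 4.556) and T = 338.7 (H_out = 6.663) on hF = 4.688 gives T ≈ 336.5 K, at which ψ = 0.17.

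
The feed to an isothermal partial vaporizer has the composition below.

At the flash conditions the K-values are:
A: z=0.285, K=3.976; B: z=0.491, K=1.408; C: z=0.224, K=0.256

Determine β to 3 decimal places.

β = 0.790

Material balance + equilibrium reduce to Σ zᵢ(Kᵢ−1)/(1+β(Kᵢ−1)) = 0.
Check two-phase: ΣzᵢKᵢ = 1.882 > 1 and Σzᵢ/Kᵢ = 1.295 > 1, so g(0) = 0.882 > 0 and g(1) = -0.295 < 0.
Newton iteration, β⁰ = 0.5:
  β = 0.500: g = 0.2419, g' = -0.779 → β = 0.811
  β = 0.811: g = -0.0209, g' = -1.050 → β = 0.791
  β = 0.791: g = -0.0005, g' = -1.003 → β = 0.790
Converged at β = 0.790.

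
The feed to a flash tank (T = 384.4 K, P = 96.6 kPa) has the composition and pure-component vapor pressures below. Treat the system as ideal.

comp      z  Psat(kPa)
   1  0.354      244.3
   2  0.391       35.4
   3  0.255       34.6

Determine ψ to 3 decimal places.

Raoult's law: Kᵢ = Pᵢˢᵃᵗ/P = Pᵢˢᵃᵗ/96.6.
  K_1 = 244.3/96.6 = 2.52899, K_2 = 35.4/96.6 = 0.36646, K_3 = 34.6/96.6 = 0.35818
Rachford–Rice: g(ψ) = Σ zᵢ(Kᵢ−1)/(1+ψ(Kᵢ−1)) = 0.
Feasibility: ΣzᵢKᵢ = 1.130, Σzᵢ/Kᵢ = 1.919 — both > 1, two phases present.
Iterate (Newton) starting at ψ = 0.56:
  ψ = 0.560: g = -0.3478, g' = -0.873 → ψ = 0.162
  ψ = 0.162: g = -0.0246, g' = -0.858 → ψ = 0.133
Converged at ψ = 0.133.

ψ = 0.133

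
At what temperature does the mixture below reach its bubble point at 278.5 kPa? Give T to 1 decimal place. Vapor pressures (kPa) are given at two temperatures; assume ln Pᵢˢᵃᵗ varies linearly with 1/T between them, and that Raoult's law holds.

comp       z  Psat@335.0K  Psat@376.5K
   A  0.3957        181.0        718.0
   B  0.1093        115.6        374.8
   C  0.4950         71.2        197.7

T = 361.8 K

Bubble-point temperature: ΣzᵢPᵢˢᵃᵗ(T) = P. Interpolate ln Pᵢˢᵃᵗ = aᵢ + bᵢ/T.
  T = 335.0 K: ΣzᵢPᵢˢᵃᵗ = 119.50 kPa
  T = 376.5 K: ΣzᵢPᵢˢᵃᵗ = 422.94 kPa
  T = 355.8 K: ΣzᵢPᵢˢᵃᵗ = 232.90 kPa
  T = 366.1 K: ΣzᵢPᵢˢᵃᵗ = 315.85 kPa
  T = 361.0 K: ΣzᵢPᵢˢᵃᵗ = 272.17 kPa
  T = 363.6 K: ΣzᵢPᵢˢᵃᵗ = 293.76 kPa
Interpolating between 361.0 K and 363.6 K gives T ≈ 361.8 K.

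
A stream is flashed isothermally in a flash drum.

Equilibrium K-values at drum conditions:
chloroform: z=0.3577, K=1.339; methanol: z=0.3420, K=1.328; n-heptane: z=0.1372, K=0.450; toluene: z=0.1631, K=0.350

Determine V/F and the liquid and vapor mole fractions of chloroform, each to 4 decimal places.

V/F = 0.2563, x_chloroform = 0.3291, y_chloroform = 0.4407

Material balance + equilibrium reduce to Σ zᵢ(Kᵢ−1)/(1+V/F(Kᵢ−1)) = 0.
Feasibility: ΣzᵢKᵢ = 1.0520, Σzᵢ/Kᵢ = 1.2956 — both > 1, two phases present.
Newton–Raphson from V/F = 0.36:
  V/F = 0.3600: g = -0.02409, g' = -0.2441 → V/F = 0.2613
  V/F = 0.2613: g = -0.00111, g' = -0.2225 → V/F = 0.2563
Converged at V/F = 0.2563.
Compositions from xᵢ = zᵢ/(1+V/F(Kᵢ−1)), yᵢ = Kᵢxᵢ:
  chloroform: x = 0.3291, y = 0.4407
  methanol: x = 0.3155, y = 0.4190
  n-heptane: x = 0.1597, y = 0.0719
  toluene: x = 0.1957, y = 0.0685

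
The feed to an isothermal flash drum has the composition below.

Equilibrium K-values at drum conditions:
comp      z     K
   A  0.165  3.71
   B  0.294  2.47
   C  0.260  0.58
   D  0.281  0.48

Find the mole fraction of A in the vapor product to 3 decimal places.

y_A = 0.217

Rachford–Rice: g(V/F) = Σ zᵢ(Kᵢ−1)/(1+V/F(Kᵢ−1)) = 0.
Feasibility: ΣzᵢKᵢ = 1.624, Σzᵢ/Kᵢ = 1.197 — both > 1, two phases present.
Newton iteration, V/F⁰ = 0.5:
  V/F = 0.500: g = 0.1033, g' = -0.642 → V/F = 0.661
  V/F = 0.661: g = 0.0056, g' = -0.583 → V/F = 0.671
Converged at V/F = 0.671.
Compositions from xᵢ = zᵢ/(1+V/F(Kᵢ−1)), yᵢ = Kᵢxᵢ:
  A: x = 0.059, y = 0.217
  B: x = 0.148, y = 0.366
  C: x = 0.362, y = 0.210
  D: x = 0.431, y = 0.207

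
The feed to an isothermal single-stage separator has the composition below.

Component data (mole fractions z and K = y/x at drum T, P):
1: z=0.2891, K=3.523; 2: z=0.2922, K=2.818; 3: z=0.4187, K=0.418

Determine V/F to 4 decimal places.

Newton–Raphson from V/F = 0.5:
  V/F = 0.5000: g = 0.25710, g' = -0.9070 → V/F = 0.7835
  V/F = 0.7835: g = 0.01622, g' = -0.8512 → V/F = 0.8025
  V/F = 0.8025: g = -0.00008, g' = -0.8602 → V/F = 0.8024
Converged at V/F = 0.8024.

V/F = 0.8024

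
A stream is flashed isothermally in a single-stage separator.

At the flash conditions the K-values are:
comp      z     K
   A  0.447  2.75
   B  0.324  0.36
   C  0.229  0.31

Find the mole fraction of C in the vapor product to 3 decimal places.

Material balance + equilibrium reduce to Σ zᵢ(Kᵢ−1)/(1+β(Kᵢ−1)) = 0.
Check two-phase: ΣzᵢKᵢ = 1.417 > 1 and Σzᵢ/Kᵢ = 1.801 > 1, so g(0) = 0.417 > 0 and g(1) = -0.801 < 0.
Iterate (Newton) starting at β = 0.63:
  β = 0.630: g = -0.2549, g' = -1.023 → β = 0.381
  β = 0.381: g = -0.0192, g' = -0.926 → β = 0.360
Converged at β = 0.360.
Compositions from xᵢ = zᵢ/(1+β(Kᵢ−1)), yᵢ = Kᵢxᵢ:
  A: x = 0.274, y = 0.754
  B: x = 0.421, y = 0.152
  C: x = 0.305, y = 0.094

y_C = 0.094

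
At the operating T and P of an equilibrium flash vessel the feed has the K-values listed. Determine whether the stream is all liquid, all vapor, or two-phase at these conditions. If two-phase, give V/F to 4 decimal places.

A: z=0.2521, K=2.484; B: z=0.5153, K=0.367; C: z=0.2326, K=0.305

all liquid

ΣzᵢKᵢ = 0.8863; Σzᵢ/Kᵢ = 2.2682.
Since ΣzᵢKᵢ < 1 the mixture is below its bubble point — single liquid phase.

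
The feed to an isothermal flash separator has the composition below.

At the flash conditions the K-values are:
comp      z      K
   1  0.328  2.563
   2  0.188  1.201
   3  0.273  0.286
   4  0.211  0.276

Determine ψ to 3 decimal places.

ψ = 0.226

Rachford–Rice: g(ψ) = Σ zᵢ(Kᵢ−1)/(1+ψ(Kᵢ−1)) = 0.
Check two-phase: ΣzᵢKᵢ = 1.203 > 1 and Σzᵢ/Kᵢ = 2.004 > 1, so g(0) = 0.203 > 0 and g(1) = -1.004 < 0.
Newton iteration, ψ⁰ = 0.5:
  ψ = 0.500: g = -0.2205, g' = -0.867 → ψ = 0.246
  ψ = 0.246: g = -0.0158, g' = -0.794 → ψ = 0.226
Converged at ψ = 0.226.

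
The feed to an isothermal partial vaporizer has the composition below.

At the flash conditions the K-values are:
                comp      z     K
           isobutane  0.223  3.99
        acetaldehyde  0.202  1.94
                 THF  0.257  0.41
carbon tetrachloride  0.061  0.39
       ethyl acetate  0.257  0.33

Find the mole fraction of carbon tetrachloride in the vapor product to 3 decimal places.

Material balance + equilibrium reduce to Σ zᵢ(Kᵢ−1)/(1+ψ(Kᵢ−1)) = 0.
g(0) = ΣzᵢKᵢ − 1 = 0.496 and g(1) = 1 − Σzᵢ/Kᵢ = -0.722, so a root lies in (0, 1).
Newton–Raphson from ψ = 0.5:
  ψ = 0.500: g = -0.1311, g' = -0.891 → ψ = 0.353
  ψ = 0.353: g = 0.0027, g' = -0.950 → ψ = 0.356
Converged at ψ = 0.356.
Compositions from xᵢ = zᵢ/(1+ψ(Kᵢ−1)), yᵢ = Kᵢxᵢ:
  isobutane: x = 0.108, y = 0.431
  acetaldehyde: x = 0.151, y = 0.294
  THF: x = 0.325, y = 0.133
  carbon tetrachloride: x = 0.078, y = 0.030
  ethyl acetate: x = 0.337, y = 0.111

y_carbon tetrachloride = 0.030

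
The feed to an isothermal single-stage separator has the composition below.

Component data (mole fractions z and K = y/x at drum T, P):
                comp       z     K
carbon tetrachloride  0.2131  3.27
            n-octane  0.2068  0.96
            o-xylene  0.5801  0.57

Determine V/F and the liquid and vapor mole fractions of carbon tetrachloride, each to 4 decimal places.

V/F = 0.2870, x_carbon tetrachloride = 0.1290, y_carbon tetrachloride = 0.4220

Rachford–Rice: g(V/F) = Σ zᵢ(Kᵢ−1)/(1+V/F(Kᵢ−1)) = 0.
g(0) = ΣzᵢKᵢ − 1 = 0.2260 and g(1) = 1 − Σzᵢ/Kᵢ = -0.2983, so a root lies in (0, 1).
Iterate (Newton) starting at V/F = 0.5:
  V/F = 0.5000: g = -0.09963, g' = -0.4153 → V/F = 0.2601
  V/F = 0.2601: g = 0.01494, g' = -0.5704 → V/F = 0.2863
  V/F = 0.2863: g = 0.00036, g' = -0.5432 → V/F = 0.2870
Converged at V/F = 0.2870.
Compositions from xᵢ = zᵢ/(1+V/F(Kᵢ−1)), yᵢ = Kᵢxᵢ:
  carbon tetrachloride: x = 0.1290, y = 0.4220
  n-octane: x = 0.2092, y = 0.2008
  o-xylene: x = 0.6618, y = 0.3772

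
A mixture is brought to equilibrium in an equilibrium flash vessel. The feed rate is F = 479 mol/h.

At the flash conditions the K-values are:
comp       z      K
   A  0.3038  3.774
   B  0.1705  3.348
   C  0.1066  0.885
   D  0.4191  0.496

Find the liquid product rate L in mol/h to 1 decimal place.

L = 70.7 mol/h

Let ψ = V/F and solve Σ zᵢ(Kᵢ−1)/(1+ψ(Kᵢ−1)) = 0.
Check two-phase: ΣzᵢKᵢ = 2.0196 > 1 and Σzᵢ/Kᵢ = 1.0968 > 1, so g(0) = 1.0196 > 0 and g(1) = -0.0968 < 0.
Iterate (Newton) starting at ψ = 0.66:
  ψ = 0.6600: g = 0.12494, g' = -0.6770 → ψ = 0.8445
  ψ = 0.8445: g = 0.00497, g' = -0.6393 → ψ = 0.8523
Converged at ψ = 0.8523.
Then V = ψ·F = 0.8523·479 = 408.3 mol/h and L = F − V = 70.7 mol/h.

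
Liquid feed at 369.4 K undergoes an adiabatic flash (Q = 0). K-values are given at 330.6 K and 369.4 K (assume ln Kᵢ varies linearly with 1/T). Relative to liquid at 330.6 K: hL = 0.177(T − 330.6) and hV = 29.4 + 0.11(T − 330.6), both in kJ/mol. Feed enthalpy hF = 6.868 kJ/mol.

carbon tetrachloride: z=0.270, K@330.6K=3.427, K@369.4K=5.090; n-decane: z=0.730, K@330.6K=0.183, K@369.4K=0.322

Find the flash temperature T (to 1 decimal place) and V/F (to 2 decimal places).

T = 349.1 K, V/F = 0.13

Adiabatic flash: solve Rachford–Rice at each trial T, then check hF = ψ·hV(T) + (1−ψ)·hL(T).
  T = 330.6 K: K = (3.427, 0.183), RR gives ψ = 0.030, H_out = 0.873 kJ/mol
  T = 369.4 K: K = (5.090, 0.322), RR gives ψ = 0.220, H_out = 12.757 kJ/mol
  T = 350.0 K: K = (4.223, 0.247), RR gives ψ = 0.132, H_out = 7.138 kJ/mol
  T = 340.3 K: K = (3.815, 0.213), RR gives ψ = 0.084, H_out = 4.130 kJ/mol
  T = 345.1 K: K = (4.015, 0.229), RR gives ψ = 0.108, H_out = 5.643 kJ/mol
  T = 347.6 K: K = (4.120, 0.238), RR gives ψ = 0.120, H_out = 6.412 kJ/mol
Linear interpolation between T = 347.6 (H_out = 6.412) and T = 350.0 (H_out = 7.138) on hF = 6.868 gives T ≈ 349.1 K, at which ψ = 0.13.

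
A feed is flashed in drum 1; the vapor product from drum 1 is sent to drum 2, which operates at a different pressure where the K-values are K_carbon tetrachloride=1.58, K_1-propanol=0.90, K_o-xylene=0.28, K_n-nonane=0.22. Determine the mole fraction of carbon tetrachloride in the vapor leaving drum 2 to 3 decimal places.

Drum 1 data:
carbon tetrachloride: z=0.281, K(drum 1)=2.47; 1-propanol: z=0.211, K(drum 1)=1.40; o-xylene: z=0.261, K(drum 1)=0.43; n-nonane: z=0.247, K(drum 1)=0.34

Drum 1:
Material balance + equilibrium reduce to Σ zᵢ(Kᵢ−1)/(1+ψ₁(Kᵢ−1)) = 0.
Feasibility: ΣzᵢKᵢ = 1.186, Σzᵢ/Kᵢ = 1.598 — both > 1, two phases present.
Iterate (Newton) starting at ψ₁ = 0.5:
  ψ₁ = 0.500: g = -0.1430, g' = -0.631 → ψ₁ = 0.273
  ψ₁ = 0.273: g = -0.0044, g' = -0.616 → ψ₁ = 0.266
Converged at ψ₁ = 0.266.
Drum-1 compositions:
  carbon tetrachloride: x = 0.202, y = 0.499
  1-propanol: x = 0.191, y = 0.267
  o-xylene: x = 0.308, y = 0.132
  n-nonane: x = 0.300, y = 0.102
Drum-2 feed = drum-1 vapor: z₂ = (0.4988, 0.2670, 0.1323, 0.1019).
Drum 2:
Rachford–Rice: g(ψ₂) = Σ zᵢ(Kᵢ−1)/(1+ψ₂(Kᵢ−1)) = 0.
Feasibility: ΣzᵢKᵢ = 1.088, Σzᵢ/Kᵢ = 1.548 — both > 1, two phases present.
Iterate (Newton) starting at ψ₂ = 0.5:
  ψ₂ = 0.500: g = -0.0829, g' = -0.438 → ψ₂ = 0.311
  ψ₂ = 0.311: g = -0.0100, g' = -0.345 → ψ₂ = 0.282
  ψ₂ = 0.282: g = -0.0001, g' = -0.337 → ψ₂ = 0.281
Converged at ψ₂ = 0.281.
  carbon tetrachloride: x = 0.429, y = 0.678
  1-propanol: x = 0.275, y = 0.247
  o-xylene: x = 0.166, y = 0.046
  n-nonane: x = 0.131, y = 0.029

y_carbon tetrachloride (drum 2) = 0.678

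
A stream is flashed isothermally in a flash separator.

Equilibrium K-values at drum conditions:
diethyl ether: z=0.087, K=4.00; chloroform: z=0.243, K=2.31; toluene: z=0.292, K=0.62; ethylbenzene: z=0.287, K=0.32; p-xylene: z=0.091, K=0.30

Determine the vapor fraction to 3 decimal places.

ψ = 0.195

Let ψ = V/F and solve Σ zᵢ(Kᵢ−1)/(1+ψ(Kᵢ−1)) = 0.
Feasibility: ΣzᵢKᵢ = 1.210, Σzᵢ/Kᵢ = 1.798 — both > 1, two phases present.
Newton–Raphson from ψ = 0.31:
  ψ = 0.310: g = -0.0928, g' = -0.761 → ψ = 0.188
  ψ = 0.188: g = 0.0056, g' = -0.871 → ψ = 0.195
Converged at ψ = 0.195.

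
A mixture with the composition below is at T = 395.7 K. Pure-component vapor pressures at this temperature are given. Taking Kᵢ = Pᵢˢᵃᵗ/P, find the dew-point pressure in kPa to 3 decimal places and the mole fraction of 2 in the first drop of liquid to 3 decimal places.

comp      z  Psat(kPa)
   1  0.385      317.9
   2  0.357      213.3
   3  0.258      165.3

At the dew point ψ → 1, so Σzᵢ/Kᵢ = 1 with Kᵢ = Pᵢˢᵃᵗ/P ⇒ 1/P = Σzᵢ/Pᵢˢᵃᵗ.
1/P = 0.385/317.9 + 0.357/213.3 + 0.258/165.3 = 0.004446 ⇒ P = 224.943 kPa
xᵢ = zᵢP/Pᵢˢᵃᵗ ⇒ x_2 = 0.357·224.943/213.3 = 0.376

Pdew = 224.943 kPa, x_2 = 0.376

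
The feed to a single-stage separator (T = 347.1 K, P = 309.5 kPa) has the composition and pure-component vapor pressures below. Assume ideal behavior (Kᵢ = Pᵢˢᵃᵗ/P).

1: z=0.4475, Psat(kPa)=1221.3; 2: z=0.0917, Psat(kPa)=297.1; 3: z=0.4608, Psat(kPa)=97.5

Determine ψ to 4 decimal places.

ψ = 0.5437

Raoult's law: Kᵢ = Pᵢˢᵃᵗ/P = Pᵢˢᵃᵗ/309.5.
  K_1 = 1221.3/309.5 = 3.946042, K_2 = 297.1/309.5 = 0.959935, K_3 = 97.5/309.5 = 0.315024
Iterate (Newton) starting at ψ = 0.5:
  ψ = 0.5000: g = 0.04930, g' = -1.1353 → ψ = 0.5434
  ψ = 0.5434: g = 0.00033, g' = -1.1229 → ψ = 0.5437
Converged at ψ = 0.5437.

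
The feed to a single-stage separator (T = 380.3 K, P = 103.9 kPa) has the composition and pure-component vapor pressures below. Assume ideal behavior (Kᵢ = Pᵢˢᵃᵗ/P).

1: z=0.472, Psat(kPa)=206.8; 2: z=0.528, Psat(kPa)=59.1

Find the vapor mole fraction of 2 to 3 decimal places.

y_2 = 0.396

Raoult's law: Kᵢ = Pᵢˢᵃᵗ/P = Pᵢˢᵃᵗ/103.9.
  K_1 = 206.8/103.9 = 1.99038, K_2 = 59.1/103.9 = 0.56882
Let ψ = V/F and solve Σ zᵢ(Kᵢ−1)/(1+ψ(Kᵢ−1)) = 0.
g(0) = ΣzᵢKᵢ − 1 = 0.240 and g(1) = 1 − Σzᵢ/Kᵢ = -0.165, so a root lies in (0, 1).
Binary case is linear: z₁(K₁−1)(1+ψ(K₂−1)) + z₂(K₂−1)(1+ψ(K₁−1)) = 0
⇒ ψ = [z₁(K₁−1)+z₂(K₂−1)] / [−(K₁−1)(K₂−1)] = 0.2398/0.4270 = 0.562
Compositions from xᵢ = zᵢ/(1+ψ(Kᵢ−1)), yᵢ = Kᵢxᵢ:
  1: x = 0.303, y = 0.604
  2: x = 0.697, y = 0.396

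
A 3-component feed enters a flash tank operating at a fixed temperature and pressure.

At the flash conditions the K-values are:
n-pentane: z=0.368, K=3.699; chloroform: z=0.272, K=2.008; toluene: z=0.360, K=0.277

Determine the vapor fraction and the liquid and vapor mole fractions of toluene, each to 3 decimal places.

ψ = 0.681, x_toluene = 0.709, y_toluene = 0.196

Newton iteration, ψ⁰ = 0.42:
  ψ = 0.420: g = 0.2844, g' = -1.113 → ψ = 0.675
  ψ = 0.675: g = 0.0063, g' = -1.153 → ψ = 0.681
Converged at ψ = 0.681.
Compositions from xᵢ = zᵢ/(1+ψ(Kᵢ−1)), yᵢ = Kᵢxᵢ:
  n-pentane: x = 0.130, y = 0.480
  chloroform: x = 0.161, y = 0.324
  toluene: x = 0.709, y = 0.196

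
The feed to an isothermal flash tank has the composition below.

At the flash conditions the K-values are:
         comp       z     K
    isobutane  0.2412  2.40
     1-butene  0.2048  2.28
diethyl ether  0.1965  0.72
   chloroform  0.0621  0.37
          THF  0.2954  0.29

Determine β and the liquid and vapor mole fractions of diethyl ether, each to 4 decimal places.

β = 0.3750, x_diethyl ether = 0.2196, y_diethyl ether = 0.1581

Let β = V/F and solve Σ zᵢ(Kᵢ−1)/(1+β(Kᵢ−1)) = 0.
Check two-phase: ΣzᵢKᵢ = 1.2959 > 1 and Σzᵢ/Kᵢ = 1.6497 > 1, so g(0) = 0.2959 > 0 and g(1) = -0.6497 < 0.
Newton–Raphson from β = 0.6:
  β = 0.6000: g = -0.16263, g' = -0.7849 → β = 0.3928
  β = 0.3928: g = -0.01235, g' = -0.6947 → β = 0.3750
Converged at β = 0.3750.
Compositions from xᵢ = zᵢ/(1+β(Kᵢ−1)), yᵢ = Kᵢxᵢ:
  isobutane: x = 0.1582, y = 0.3796
  1-butene: x = 0.1384, y = 0.3155
  diethyl ether: x = 0.2196, y = 0.1581
  chloroform: x = 0.0813, y = 0.0301
  THF: x = 0.4026, y = 0.1168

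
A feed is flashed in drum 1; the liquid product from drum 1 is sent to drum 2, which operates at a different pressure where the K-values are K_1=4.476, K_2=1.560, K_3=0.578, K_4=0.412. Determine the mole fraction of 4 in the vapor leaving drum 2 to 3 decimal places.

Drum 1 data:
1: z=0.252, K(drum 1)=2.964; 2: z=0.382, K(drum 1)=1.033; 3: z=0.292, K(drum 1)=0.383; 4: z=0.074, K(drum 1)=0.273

y_4 (drum 2) = 0.067

Drum 1:
Material balance + equilibrium reduce to Σ zᵢ(Kᵢ−1)/(1+ψ₁(Kᵢ−1)) = 0.
g(0) = ΣzᵢKᵢ − 1 = 0.274 and g(1) = 1 − Σzᵢ/Kᵢ = -0.488, so a root lies in (0, 1).
Iterate (Newton) starting at ψ₁ = 0.5:
  ψ₁ = 0.500: g = -0.0829, g' = -0.577 → ψ₁ = 0.356
Converged at ψ₁ = 0.356.
Drum-1 compositions:
  1: x = 0.148, y = 0.439
  2: x = 0.378, y = 0.390
  3: x = 0.374, y = 0.143
  4: x = 0.100, y = 0.027
Drum-2 feed = drum-1 liquid: z₂ = (0.1482, 0.3776, 0.3743, 0.0999).
Drum 2:
Rachford–Rice: g(ψ₂) = Σ zᵢ(Kᵢ−1)/(1+ψ₂(Kᵢ−1)) = 0.
Check two-phase: ΣzᵢKᵢ = 1.510 > 1 and Σzᵢ/Kᵢ = 1.165 > 1, so g(0) = 0.510 > 0 and g(1) = -0.165 < 0.
Iterate (Newton) starting at ψ₂ = 0.67:
  ψ₂ = 0.670: g = -0.0086, g' = -0.448 → ψ₂ = 0.651
Converged at ψ₂ = 0.651.
  1: x = 0.045, y = 0.203
  2: x = 0.277, y = 0.432
  3: x = 0.516, y = 0.298
  4: x = 0.162, y = 0.067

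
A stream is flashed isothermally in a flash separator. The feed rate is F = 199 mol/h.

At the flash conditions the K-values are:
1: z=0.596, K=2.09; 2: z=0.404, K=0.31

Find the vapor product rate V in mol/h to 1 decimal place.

Rachford–Rice: g(ψ) = Σ zᵢ(Kᵢ−1)/(1+ψ(Kᵢ−1)) = 0.
Feasibility: ΣzᵢKᵢ = 1.371, Σzᵢ/Kᵢ = 1.588 — both > 1, two phases present.
Binary case is linear: z₁(K₁−1)(1+ψ(K₂−1)) + z₂(K₂−1)(1+ψ(K₁−1)) = 0
⇒ ψ = [z₁(K₁−1)+z₂(K₂−1)] / [−(K₁−1)(K₂−1)] = 0.3709/0.7521 = 0.493
Then V = ψ·F = 0.4931·199 = 98.1 mol/h and L = F − V = 100.9 mol/h.

V = 98.1 mol/h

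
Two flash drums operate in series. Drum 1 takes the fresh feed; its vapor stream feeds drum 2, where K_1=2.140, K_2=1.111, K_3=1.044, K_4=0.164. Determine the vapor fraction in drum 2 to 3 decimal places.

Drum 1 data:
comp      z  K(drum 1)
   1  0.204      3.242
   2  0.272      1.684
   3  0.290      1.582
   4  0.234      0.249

Drum 1:
Material balance + equilibrium reduce to Σ zᵢ(Kᵢ−1)/(1+ψ₁(Kᵢ−1)) = 0.
Check two-phase: ΣzᵢKᵢ = 1.636 > 1 and Σzᵢ/Kᵢ = 1.348 > 1, so g(0) = 0.636 > 0 and g(1) = -0.348 < 0.
Newton iteration, ψ₁⁰ = 0.39:
  ψ₁ = 0.390: g = 0.2799, g' = -0.700 → ψ₁ = 0.790
  ψ₁ = 0.790: g = -0.0303, g' = -1.030 → ψ₁ = 0.760
  ψ₁ = 0.760: g = -0.0011, g' = -0.959 → ψ₁ = 0.759
Converged at ψ₁ = 0.759.
Drum-1 compositions:
  1: x = 0.075, y = 0.245
  2: x = 0.179, y = 0.301
  3: x = 0.201, y = 0.318
  4: x = 0.544, y = 0.136
Drum-2 feed = drum-1 vapor: z₂ = (0.2448, 0.3015, 0.3182, 0.1355).
Drum 2:
Rachford–Rice: g(ψ₂) = Σ zᵢ(Kᵢ−1)/(1+ψ₂(Kᵢ−1)) = 0.
Feasibility: ΣzᵢKᵢ = 1.213, Σzᵢ/Kᵢ = 1.517 — both > 1, two phases present.
Newton iteration, ψ₂⁰ = 0.69:
  ψ₂ = 0.690: g = -0.0669, g' = -0.632 → ψ₂ = 0.584
  ψ₂ = 0.584: g = -0.0089, g' = -0.480 → ψ₂ = 0.566
  ψ₂ = 0.566: g = -0.0002, g' = -0.462 → ψ₂ = 0.565
Converged at ψ₂ = 0.565.
  1: x = 0.149, y = 0.319
  2: x = 0.284, y = 0.315
  3: x = 0.310, y = 0.324
  4: x = 0.257, y = 0.042

V/F (drum 2) = 0.565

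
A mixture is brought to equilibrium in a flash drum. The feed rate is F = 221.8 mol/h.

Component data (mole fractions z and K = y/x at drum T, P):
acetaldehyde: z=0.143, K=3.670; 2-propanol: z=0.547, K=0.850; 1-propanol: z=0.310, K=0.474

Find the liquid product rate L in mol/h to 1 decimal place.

L = 184.3 mol/h

Let β = V/F and solve Σ zᵢ(Kᵢ−1)/(1+β(Kᵢ−1)) = 0.
Check two-phase: ΣzᵢKᵢ = 1.137 > 1 and Σzᵢ/Kᵢ = 1.337 > 1, so g(0) = 0.137 > 0 and g(1) = -0.337 < 0.
Newton iteration, β⁰ = 0.5:
  β = 0.500: g = -0.1464, g' = -0.359 → β = 0.092
  β = 0.092: g = 0.0517, g' = -0.763 → β = 0.160
  β = 0.160: g = 0.0054, g' = -0.616 → β = 0.169
Converged at β = 0.169.
Then V = β·F = 0.1689·221.8 = 37.5 mol/h and L = F − V = 184.3 mol/h.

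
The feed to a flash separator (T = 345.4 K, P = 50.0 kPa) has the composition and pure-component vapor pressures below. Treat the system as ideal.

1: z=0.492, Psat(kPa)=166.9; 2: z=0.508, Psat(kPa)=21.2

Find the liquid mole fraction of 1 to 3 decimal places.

Raoult's law: Kᵢ = Pᵢˢᵃᵗ/P = Pᵢˢᵃᵗ/50.0.
  K_1 = 166.9/50.0 = 3.33800, K_2 = 21.2/50.0 = 0.42400
Material balance + equilibrium reduce to Σ zᵢ(Kᵢ−1)/(1+V/F(Kᵢ−1)) = 0.
g(0) = ΣzᵢKᵢ − 1 = 0.858 and g(1) = 1 − Σzᵢ/Kᵢ = -0.346, so a root lies in (0, 1).
Newton–Raphson from V/F = 0.31:
  V/F = 0.310: g = 0.3107, g' = -1.154 → V/F = 0.579
  V/F = 0.579: g = 0.0494, g' = -0.865 → V/F = 0.636
  V/F = 0.636: g = 0.0004, g' = -0.855 → V/F = 0.637
Converged at V/F = 0.637.
Compositions from xᵢ = zᵢ/(1+V/F(Kᵢ−1)), yᵢ = Kᵢxᵢ:
  1: x = 0.198, y = 0.660
  2: x = 0.802, y = 0.340

x_1 = 0.198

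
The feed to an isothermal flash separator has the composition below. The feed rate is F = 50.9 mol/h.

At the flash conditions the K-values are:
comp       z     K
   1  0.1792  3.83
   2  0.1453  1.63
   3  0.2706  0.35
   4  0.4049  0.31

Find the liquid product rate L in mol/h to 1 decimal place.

Material balance + equilibrium reduce to Σ zᵢ(Kᵢ−1)/(1+V/F(Kᵢ−1)) = 0.
g(0) = ΣzᵢKᵢ − 1 = 0.1434 and g(1) = 1 − Σzᵢ/Kᵢ = -1.2152, so a root lies in (0, 1).
Newton iteration, V/F⁰ = 0.45:
  V/F = 0.4500: g = -0.35942, g' = -0.9466 → V/F = 0.0703
  V/F = 0.0703: g = 0.03272, g' = -1.3898 → V/F = 0.0938
  V/F = 0.0938: g = 0.00112, g' = -1.2976 → V/F = 0.0947
Converged at V/F = 0.0947.
Then V = V/F·F = 0.0947·50.9 = 4.8 mol/h and L = F − V = 46.1 mol/h.

L = 46.1 mol/h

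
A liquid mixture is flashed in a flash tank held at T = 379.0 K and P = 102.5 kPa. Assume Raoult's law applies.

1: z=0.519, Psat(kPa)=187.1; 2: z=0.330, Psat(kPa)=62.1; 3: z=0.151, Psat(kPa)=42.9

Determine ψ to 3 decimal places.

ψ = 0.549

Raoult's law: Kᵢ = Pᵢˢᵃᵗ/P = Pᵢˢᵃᵗ/102.5.
  K_1 = 187.1/102.5 = 1.82537, K_2 = 62.1/102.5 = 0.60585, K_3 = 42.9/102.5 = 0.41854
Newton–Raphson from ψ = 0.5:
  ψ = 0.500: g = 0.0174, g' = -0.358 → ψ = 0.549
Converged at ψ = 0.549.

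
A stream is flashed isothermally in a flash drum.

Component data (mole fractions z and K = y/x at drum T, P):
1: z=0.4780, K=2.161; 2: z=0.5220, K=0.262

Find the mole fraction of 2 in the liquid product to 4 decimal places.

x_2 = 0.6114

Material balance + equilibrium reduce to Σ zᵢ(Kᵢ−1)/(1+ψ(Kᵢ−1)) = 0.
g(0) = ΣzᵢKᵢ − 1 = 0.1697 and g(1) = 1 − Σzᵢ/Kᵢ = -1.2136, so a root lies in (0, 1).
Iterate (Newton) starting at ψ = 0.57:
  ψ = 0.5700: g = -0.33100, g' = -1.0804 → ψ = 0.2636
  ψ = 0.2636: g = -0.05338, g' = -0.8160 → ψ = 0.1982
  ψ = 0.1982: g = -0.00010, g' = -0.8159 → ψ = 0.1981
Converged at ψ = 0.1981.
Compositions from xᵢ = zᵢ/(1+ψ(Kᵢ−1)), yᵢ = Kᵢxᵢ:
  1: x = 0.3886, y = 0.8398
  2: x = 0.6114, y = 0.1602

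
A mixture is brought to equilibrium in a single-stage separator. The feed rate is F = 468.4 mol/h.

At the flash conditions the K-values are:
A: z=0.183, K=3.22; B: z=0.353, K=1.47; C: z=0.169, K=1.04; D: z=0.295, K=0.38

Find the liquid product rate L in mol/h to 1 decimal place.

Material balance + equilibrium reduce to Σ zᵢ(Kᵢ−1)/(1+V/F(Kᵢ−1)) = 0.
Check two-phase: ΣzᵢKᵢ = 1.396 > 1 and Σzᵢ/Kᵢ = 1.236 > 1, so g(0) = 0.396 > 0 and g(1) = -0.236 < 0.
Newton iteration, V/F⁰ = 0.43:
  V/F = 0.430: g = 0.1031, g' = -0.501 → V/F = 0.636
  V/F = 0.636: g = 0.0009, g' = -0.511 → V/F = 0.638
Converged at V/F = 0.638.
Then V = V/F·F = 0.6375·468.4 = 298.6 mol/h and L = F − V = 169.8 mol/h.

L = 169.8 mol/h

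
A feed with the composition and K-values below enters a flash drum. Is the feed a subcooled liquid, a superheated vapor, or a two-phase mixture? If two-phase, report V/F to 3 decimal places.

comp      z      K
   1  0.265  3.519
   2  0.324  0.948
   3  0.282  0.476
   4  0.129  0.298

two-phase, V/F = 0.404

ΣzᵢKᵢ = 1.412; Σzᵢ/Kᵢ = 1.442.
Both exceed 1, so a two-phase solution exists.
Rachford–Rice: g(ψ) = Σ zᵢ(Kᵢ−1)/(1+ψ(Kᵢ−1)) = 0.
Newton–Raphson from ψ = 0.5:
  ψ = 0.500: g = -0.0616, g' = -0.623 → ψ = 0.401
  ψ = 0.401: g = 0.0017, g' = -0.664 → ψ = 0.404
Converged at ψ = 0.404.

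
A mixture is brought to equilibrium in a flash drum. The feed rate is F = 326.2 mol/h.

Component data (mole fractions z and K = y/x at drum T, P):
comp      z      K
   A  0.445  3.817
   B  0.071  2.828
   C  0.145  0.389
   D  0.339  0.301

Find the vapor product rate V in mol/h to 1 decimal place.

Newton iteration, ψ⁰ = 0.5:
  ψ = 0.500: g = 0.0964, g' = -1.177 → ψ = 0.582
  ψ = 0.582: g = 0.0009, g' = -1.164 → ψ = 0.583
Converged at ψ = 0.583.
Then V = ψ·F = 0.5827·326.2 = 190.1 mol/h and L = F − V = 136.1 mol/h.

V = 190.1 mol/h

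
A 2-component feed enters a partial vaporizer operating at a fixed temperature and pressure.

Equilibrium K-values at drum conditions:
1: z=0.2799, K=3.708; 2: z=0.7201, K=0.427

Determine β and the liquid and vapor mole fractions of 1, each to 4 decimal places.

Material balance + equilibrium reduce to Σ zᵢ(Kᵢ−1)/(1+β(Kᵢ−1)) = 0.
Check two-phase: ΣzᵢKᵢ = 1.3454 > 1 and Σzᵢ/Kᵢ = 1.7619 > 1, so g(0) = 0.3454 > 0 and g(1) = -0.7619 < 0.
Newton iteration, β⁰ = 0.37:
  β = 0.3700: g = -0.14502, g' = -0.8929 → β = 0.2076
  β = 0.2076: g = 0.01689, g' = -1.1457 → β = 0.2223
  β = 0.2223: g = 0.00027, g' = -1.1102 → β = 0.2226
Converged at β = 0.2226.
Compositions from xᵢ = zᵢ/(1+β(Kᵢ−1)), yᵢ = Kᵢxᵢ:
  1: x = 0.1746, y = 0.6476
  2: x = 0.8254, y = 0.3524

β = 0.2226, x_1 = 0.1746, y_1 = 0.6476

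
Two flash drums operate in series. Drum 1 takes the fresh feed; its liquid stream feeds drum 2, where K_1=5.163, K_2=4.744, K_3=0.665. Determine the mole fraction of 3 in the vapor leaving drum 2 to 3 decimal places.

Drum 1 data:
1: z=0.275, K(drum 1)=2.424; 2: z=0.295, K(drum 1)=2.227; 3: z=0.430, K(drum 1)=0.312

y_3 (drum 2) = 0.613

Drum 1:
Iterate (Newton) starting at ψ₁ = 0.56:
  ψ₁ = 0.560: g = -0.0488, g' = -0.867 → ψ₁ = 0.504
  ψ₁ = 0.504: g = -0.0010, g' = -0.835 → ψ₁ = 0.503
Converged at ψ₁ = 0.503.
Drum-1 compositions:
  1: x = 0.160, y = 0.389
  2: x = 0.182, y = 0.406
  3: x = 0.657, y = 0.205
Drum-2 feed = drum-1 liquid: z₂ = (0.1603, 0.1825, 0.6572).
Drum 2:
Iterate (Newton) starting at ψ₂ = 0.5:
  ψ₂ = 0.500: g = 0.1900, g' = -0.709 → ψ₂ = 0.768
  ψ₂ = 0.768: g = 0.0389, g' = -0.462 → ψ₂ = 0.852
  ψ₂ = 0.852: g = 0.0017, g' = -0.424 → ψ₂ = 0.856
Converged at ψ₂ = 0.856.
  1: x = 0.035, y = 0.181
  2: x = 0.043, y = 0.206
  3: x = 0.921, y = 0.613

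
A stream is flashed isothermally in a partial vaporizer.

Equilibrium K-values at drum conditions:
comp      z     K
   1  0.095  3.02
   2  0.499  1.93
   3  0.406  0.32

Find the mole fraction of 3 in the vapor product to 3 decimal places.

y_3 = 0.195

Rachford–Rice: g(V/F) = Σ zᵢ(Kᵢ−1)/(1+V/F(Kᵢ−1)) = 0.
g(0) = ΣzᵢKᵢ − 1 = 0.380 and g(1) = 1 − Σzᵢ/Kᵢ = -0.559, so a root lies in (0, 1).
Newton iteration, V/F⁰ = 0.32:
  V/F = 0.320: g = 0.1213, g' = -0.706 → V/F = 0.492
Converged at V/F = 0.492.
Compositions from xᵢ = zᵢ/(1+V/F(Kᵢ−1)), yᵢ = Kᵢxᵢ:
  1: x = 0.048, y = 0.144
  2: x = 0.342, y = 0.661
  3: x = 0.610, y = 0.195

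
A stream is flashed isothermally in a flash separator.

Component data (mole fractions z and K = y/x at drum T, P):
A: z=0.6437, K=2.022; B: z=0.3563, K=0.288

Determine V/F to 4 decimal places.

V/F = 0.5554

Rachford–Rice: g(V/F) = Σ zᵢ(Kᵢ−1)/(1+V/F(Kᵢ−1)) = 0.
g(0) = ΣzᵢKᵢ − 1 = 0.4042 and g(1) = 1 − Σzᵢ/Kᵢ = -0.5555, so a root lies in (0, 1).
Binary case is linear: z₁(K₁−1)(1+V/F(K₂−1)) + z₂(K₂−1)(1+V/F(K₁−1)) = 0
⇒ V/F = [z₁(K₁−1)+z₂(K₂−1)] / [−(K₁−1)(K₂−1)] = 0.40418/0.72766 = 0.5554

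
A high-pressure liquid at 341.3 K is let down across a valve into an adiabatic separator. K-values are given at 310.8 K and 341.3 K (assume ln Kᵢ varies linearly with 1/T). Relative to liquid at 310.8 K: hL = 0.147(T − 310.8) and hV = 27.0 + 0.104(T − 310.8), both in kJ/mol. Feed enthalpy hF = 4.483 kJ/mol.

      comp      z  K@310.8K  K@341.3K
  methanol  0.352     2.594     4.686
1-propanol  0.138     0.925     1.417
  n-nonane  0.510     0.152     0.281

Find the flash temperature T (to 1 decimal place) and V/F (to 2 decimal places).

Adiabatic flash: solve Rachford–Rice at each trial T, then check hF = ψ·hV(T) + (1−ψ)·hL(T).
  T = 310.8 K: K = (2.594, 0.925, 0.152), RR gives ψ = 0.101, H_out = 2.724 kJ/mol
  T = 341.3 K: K = (4.686, 1.417, 0.281), RR gives ψ = 0.446, H_out = 15.930 kJ/mol
  T = 326.1 K: K = (3.538, 1.157, 0.210), RR gives ψ = 0.300, H_out = 10.148 kJ/mol
  T = 318.5 K: K = (3.044, 1.038, 0.179), RR gives ψ = 0.213, H_out = 6.799 kJ/mol
  T = 314.6 K: K = (2.810, 0.980, 0.165), RR gives ψ = 0.160, H_out = 4.848 kJ/mol
  T = 312.7 K: K = (2.700, 0.952, 0.158), RR gives ψ = 0.131, H_out = 3.818 kJ/mol
Linear interpolation between T = 312.7 (H_out = 3.818) and T = 314.6 (H_out = 4.848) on hF = 4.483 gives T ≈ 313.9 K, at which ψ = 0.15.

T = 313.9 K, V/F = 0.15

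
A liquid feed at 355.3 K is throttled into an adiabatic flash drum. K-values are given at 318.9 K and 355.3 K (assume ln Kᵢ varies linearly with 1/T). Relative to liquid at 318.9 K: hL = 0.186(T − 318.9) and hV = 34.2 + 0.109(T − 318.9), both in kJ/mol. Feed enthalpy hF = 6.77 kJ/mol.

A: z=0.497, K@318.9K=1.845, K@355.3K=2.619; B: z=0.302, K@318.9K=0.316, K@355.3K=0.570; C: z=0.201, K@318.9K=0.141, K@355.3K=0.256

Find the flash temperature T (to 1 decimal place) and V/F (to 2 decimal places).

T = 325.2 K, V/F = 0.17

Adiabatic flash: solve Rachford–Rice at each trial T, then check hF = ψ·hV(T) + (1−ψ)·hL(T).
  T = 318.9 K: K = (1.845, 0.316, 0.141), RR gives ψ = 0.064, H_out = 2.172 kJ/mol
  T = 355.3 K: K = (2.619, 0.570, 0.256), RR gives ψ = 0.553, H_out = 24.137 kJ/mol
  T = 337.1 K: K = (2.219, 0.431, 0.193), RR gives ψ = 0.329, H_out = 14.189 kJ/mol
  T = 328.0 K: K = (2.029, 0.371, 0.166), RR gives ψ = 0.207, H_out = 8.640 kJ/mol
  T = 323.4 K: K = (1.935, 0.342, 0.153), RR gives ψ = 0.138, H_out = 5.524 kJ/mol
  T = 325.7 K: K = (1.982, 0.356, 0.159), RR gives ψ = 0.174, H_out = 7.116 kJ/mol
Linear interpolation between T = 323.4 (H_out = 5.524) and T = 325.7 (H_out = 7.116) on hF = 6.77 gives T ≈ 325.2 K, at which ψ = 0.17.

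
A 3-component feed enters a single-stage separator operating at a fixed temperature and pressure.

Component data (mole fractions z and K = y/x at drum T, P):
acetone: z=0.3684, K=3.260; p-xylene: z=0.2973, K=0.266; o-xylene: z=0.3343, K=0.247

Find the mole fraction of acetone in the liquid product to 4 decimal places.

x_acetone = 0.2477

Let ψ = V/F and solve Σ zᵢ(Kᵢ−1)/(1+ψ(Kᵢ−1)) = 0.
Feasibility: ΣzᵢKᵢ = 1.3626, Σzᵢ/Kᵢ = 2.5841 — both > 1, two phases present.
Newton iteration, ψ⁰ = 0.5:
  ψ = 0.5000: g = -0.35759, g' = -1.3021 → ψ = 0.2254
  ψ = 0.2254: g = -0.01303, g' = -1.3309 → ψ = 0.2156
Converged at ψ = 0.2156.
Compositions from xᵢ = zᵢ/(1+ψ(Kᵢ−1)), yᵢ = Kᵢxᵢ:
  acetone: x = 0.2477, y = 0.8075
  p-xylene: x = 0.3532, y = 0.0940
  o-xylene: x = 0.3991, y = 0.0986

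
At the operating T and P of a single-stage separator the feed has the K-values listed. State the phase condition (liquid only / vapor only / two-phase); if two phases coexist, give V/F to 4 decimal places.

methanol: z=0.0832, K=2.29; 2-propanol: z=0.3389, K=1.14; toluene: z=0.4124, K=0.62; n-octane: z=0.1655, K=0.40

ΣzᵢKᵢ = 0.8988; Σzᵢ/Kᵢ = 1.4125.
Since ΣzᵢKᵢ < 1 the mixture is below its bubble point — single liquid phase.

liquid only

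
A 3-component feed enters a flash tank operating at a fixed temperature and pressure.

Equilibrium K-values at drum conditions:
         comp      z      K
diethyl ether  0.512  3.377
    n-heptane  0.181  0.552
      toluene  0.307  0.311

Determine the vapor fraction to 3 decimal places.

ψ = 0.631

Rachford–Rice: g(ψ) = Σ zᵢ(Kᵢ−1)/(1+ψ(Kᵢ−1)) = 0.
Check two-phase: ΣzᵢKᵢ = 1.924 > 1 and Σzᵢ/Kᵢ = 1.467 > 1, so g(0) = 0.924 > 0 and g(1) = -0.467 < 0.
Iterate (Newton) starting at ψ = 0.5:
  ψ = 0.500: g = 0.1289, g' = -1.004 → ψ = 0.628
  ψ = 0.628: g = 0.0021, g' = -0.989 → ψ = 0.631
Converged at ψ = 0.631.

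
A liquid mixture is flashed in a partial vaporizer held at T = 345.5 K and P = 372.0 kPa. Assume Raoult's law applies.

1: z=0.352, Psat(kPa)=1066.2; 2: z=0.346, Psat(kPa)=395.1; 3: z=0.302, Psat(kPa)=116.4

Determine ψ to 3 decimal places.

ψ = 0.567

Raoult's law: Kᵢ = Pᵢˢᵃᵗ/P = Pᵢˢᵃᵗ/372.0.
  K_1 = 1066.2/372.0 = 2.86613, K_2 = 395.1/372.0 = 1.06210, K_3 = 116.4/372.0 = 0.31290
Rachford–Rice: g(ψ) = Σ zᵢ(Kᵢ−1)/(1+ψ(Kᵢ−1)) = 0.
Feasibility: ΣzᵢKᵢ = 1.471, Σzᵢ/Kᵢ = 1.414 — both > 1, two phases present.
Iterate (Newton) starting at ψ = 0.5:
  ψ = 0.500: g = 0.0446, g' = -0.660 → ψ = 0.567
Converged at ψ = 0.567.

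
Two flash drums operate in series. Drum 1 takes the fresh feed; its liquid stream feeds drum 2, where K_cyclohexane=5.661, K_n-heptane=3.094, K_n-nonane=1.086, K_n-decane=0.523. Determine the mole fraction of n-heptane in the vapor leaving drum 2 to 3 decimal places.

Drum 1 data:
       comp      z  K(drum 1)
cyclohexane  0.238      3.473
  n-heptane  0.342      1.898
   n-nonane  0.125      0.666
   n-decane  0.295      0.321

Drum 1:
Let ψ₁ = V/F and solve Σ zᵢ(Kᵢ−1)/(1+ψ₁(Kᵢ−1)) = 0.
Check two-phase: ΣzᵢKᵢ = 1.654 > 1 and Σzᵢ/Kᵢ = 1.355 > 1, so g(0) = 0.654 > 0 and g(1) = -0.355 < 0.
Iterate (Newton) starting at ψ₁ = 0.48:
  ψ₁ = 0.480: g = 0.1369, g' = -0.758 → ψ₁ = 0.661
  ψ₁ = 0.661: g = -0.0005, g' = -0.789 → ψ₁ = 0.660
Converged at ψ₁ = 0.660.
Drum-1 compositions:
  cyclohexane: x = 0.090, y = 0.314
  n-heptane: x = 0.215, y = 0.408
  n-nonane: x = 0.160, y = 0.107
  n-decane: x = 0.534, y = 0.172
Drum-2 feed = drum-1 liquid: z₂ = (0.0904, 0.2147, 0.1603, 0.5345).
Drum 2:
Rachford–Rice: g(ψ₂) = Σ zᵢ(Kᵢ−1)/(1+ψ₂(Kᵢ−1)) = 0.
Feasibility: ΣzᵢKᵢ = 1.630, Σzᵢ/Kᵢ = 1.255 — both > 1, two phases present.
Newton–Raphson from ψ₂ = 0.31:
  ψ₂ = 0.310: g = 0.1593, g' = -0.843 → ψ₂ = 0.499
  ψ₂ = 0.499: g = 0.0253, g' = -0.613 → ψ₂ = 0.540
  ψ₂ = 0.540: g = 0.0006, g' = -0.588 → ψ₂ = 0.541
Converged at ψ₂ = 0.541.
  cyclohexane: x = 0.026, y = 0.145
  n-heptane: x = 0.101, y = 0.311
  n-nonane: x = 0.153, y = 0.166
  n-decane: x = 0.720, y = 0.377

y_n-heptane (drum 2) = 0.311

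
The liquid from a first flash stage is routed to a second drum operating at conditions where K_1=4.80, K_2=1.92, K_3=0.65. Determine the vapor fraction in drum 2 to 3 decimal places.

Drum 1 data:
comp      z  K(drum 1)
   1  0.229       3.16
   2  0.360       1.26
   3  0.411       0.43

V/F (drum 2) = 0.793

Drum 1:
Rachford–Rice: g(ψ₁) = Σ zᵢ(Kᵢ−1)/(1+ψ₁(Kᵢ−1)) = 0.
Check two-phase: ΣzᵢKᵢ = 1.354 > 1 and Σzᵢ/Kᵢ = 1.314 > 1, so g(0) = 0.354 > 0 and g(1) = -0.314 < 0.
Newton–Raphson from ψ₁ = 0.34:
  ψ₁ = 0.340: g = 0.0806, g' = -0.581 → ψ₁ = 0.479
  ψ₁ = 0.479: g = 0.0042, g' = -0.530 → ψ₁ = 0.487
Converged at ψ₁ = 0.487.
Drum-1 compositions:
  1: x = 0.112, y = 0.353
  2: x = 0.320, y = 0.403
  3: x = 0.569, y = 0.245
Drum-2 feed = drum-1 liquid: z₂ = (0.1116, 0.3196, 0.5688).
Drum 2:
Rachford–Rice: g(ψ₂) = Σ zᵢ(Kᵢ−1)/(1+ψ₂(Kᵢ−1)) = 0.
g(0) = ΣzᵢKᵢ − 1 = 0.519 and g(1) = 1 − Σzᵢ/Kᵢ = -0.065, so a root lies in (0, 1).
Newton iteration, ψ₂⁰ = 0.5:
  ψ₂ = 0.500: g = 0.1063, g' = -0.421 → ψ₂ = 0.753
  ψ₂ = 0.753: g = 0.0133, g' = -0.331 → ψ₂ = 0.793
Converged at ψ₂ = 0.793.
  1: x = 0.028, y = 0.133
  2: x = 0.185, y = 0.355
  3: x = 0.787, y = 0.512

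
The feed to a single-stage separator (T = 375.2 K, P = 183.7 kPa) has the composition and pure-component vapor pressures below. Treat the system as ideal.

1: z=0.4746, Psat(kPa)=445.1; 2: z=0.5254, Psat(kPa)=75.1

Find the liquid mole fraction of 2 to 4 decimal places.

x_2 = 0.7065

Raoult's law: Kᵢ = Pᵢˢᵃᵗ/P = Pᵢˢᵃᵗ/183.7.
  K_1 = 445.1/183.7 = 2.422972, K_2 = 75.1/183.7 = 0.408819
Iterate (Newton) starting at β = 0.62:
  β = 0.6200: g = -0.13153, g' = -0.7288 → β = 0.4395
  β = 0.4395: g = -0.00417, g' = -0.6989 → β = 0.4336
Converged at β = 0.4336.
Compositions from xᵢ = zᵢ/(1+β(Kᵢ−1)), yᵢ = Kᵢxᵢ:
  1: x = 0.2935, y = 0.7112
  2: x = 0.7065, y = 0.2888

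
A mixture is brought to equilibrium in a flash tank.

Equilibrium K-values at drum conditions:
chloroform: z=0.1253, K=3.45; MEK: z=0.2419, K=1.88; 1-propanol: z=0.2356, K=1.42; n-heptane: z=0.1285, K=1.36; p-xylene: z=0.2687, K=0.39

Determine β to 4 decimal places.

Rachford–Rice: g(β) = Σ zᵢ(Kᵢ−1)/(1+β(Kᵢ−1)) = 0.
Check two-phase: ΣzᵢKᵢ = 1.5012 > 1 and Σzᵢ/Kᵢ = 1.1144 > 1, so g(0) = 0.5012 > 0 and g(1) = -0.1144 < 0.
Iterate (Newton) starting at β = 0.59:
  β = 0.5900: g = 0.12704, g' = -0.4890 → β = 0.8498
  β = 0.8498: g = -0.01059, g' = -0.6039 → β = 0.8323
  β = 0.8323: g = -0.00013, g' = -0.5891 → β = 0.8321
Converged at β = 0.8321.

β = 0.8321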